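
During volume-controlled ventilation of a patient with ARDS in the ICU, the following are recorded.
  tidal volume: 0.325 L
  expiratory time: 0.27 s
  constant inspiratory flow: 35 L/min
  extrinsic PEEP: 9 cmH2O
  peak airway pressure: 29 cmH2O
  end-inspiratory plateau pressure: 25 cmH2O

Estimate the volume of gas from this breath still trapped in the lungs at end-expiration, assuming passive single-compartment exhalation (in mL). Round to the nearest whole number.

Flow: 35 L/min ÷ 60 = 0.5833 L/s.
R = (PIP − Pplat)/V̇ = (29 − 25) / 0.5833 = 4.0/0.5833 = 6.858 cmH2O·s/L.
C = Vt/(Pplat − PEEP) = 325.0 / (25 − 9) = 325.0/16.0 = 20.313 mL/cmH2O.
τ = R × C = 6.858 × 0.02031 L/cmH2O = 0.1393 s.
Fraction remaining = e^(−Te/τ) = e^(−0.27/0.1393) = 0.144.
Trapped volume = 325.0 × 0.144 = 46.8 mL.

47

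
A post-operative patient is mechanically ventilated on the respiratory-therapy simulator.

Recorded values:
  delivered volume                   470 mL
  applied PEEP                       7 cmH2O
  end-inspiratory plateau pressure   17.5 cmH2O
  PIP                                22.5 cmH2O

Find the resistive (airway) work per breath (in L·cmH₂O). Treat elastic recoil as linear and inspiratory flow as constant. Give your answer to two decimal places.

2.35

With constant inspiratory flow the resistive pressure is constant at PIP − Pplat = 22.5 − 17.5 = 5.0 cmH2O, so resistive work = 5.0 × 0.470 = 2.35 L·cmH2O.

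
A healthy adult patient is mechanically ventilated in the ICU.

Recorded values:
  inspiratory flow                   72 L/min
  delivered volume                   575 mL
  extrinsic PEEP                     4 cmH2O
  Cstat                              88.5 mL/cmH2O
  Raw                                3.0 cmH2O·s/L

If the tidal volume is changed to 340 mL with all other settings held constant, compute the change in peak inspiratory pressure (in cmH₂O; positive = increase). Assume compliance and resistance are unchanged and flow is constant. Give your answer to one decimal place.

-2.7

PIP = Vt/C + R·V̇ + PEEP (constant-flow equation of motion).
Only the elastic term changes: ΔPIP = ΔVt / C = (340 − 575) / 88.5 = -2.655 cmH2O.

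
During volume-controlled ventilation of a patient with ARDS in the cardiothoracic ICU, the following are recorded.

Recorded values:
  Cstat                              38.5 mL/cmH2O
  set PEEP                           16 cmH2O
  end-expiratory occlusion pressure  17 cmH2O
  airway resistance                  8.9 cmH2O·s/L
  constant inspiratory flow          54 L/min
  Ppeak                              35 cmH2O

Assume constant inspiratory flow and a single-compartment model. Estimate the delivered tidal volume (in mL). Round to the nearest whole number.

Flow: 54 L/min ÷ 60 = 0.9 L/s.
Total PEEP = 17 cmH2O (set 16 + intrinsic 1); this is the baseline alveolar pressure.
Equation of motion (constant flow): PIP = Vt/C + R·V̇ + PEEP.
Vt/C = PIP − R·V̇ − PEEP = 35 − 8.01 − 17 = 9.99 cmH2O.
Vt = C × 9.99 = 38.5 × 9.99 = 384.62 mL.

385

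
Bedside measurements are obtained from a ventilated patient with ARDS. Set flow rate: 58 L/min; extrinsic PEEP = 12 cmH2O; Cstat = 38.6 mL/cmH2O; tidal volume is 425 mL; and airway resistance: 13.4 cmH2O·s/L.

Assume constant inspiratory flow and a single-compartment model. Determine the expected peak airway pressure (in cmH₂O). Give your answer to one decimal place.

Flow: 58 L/min ÷ 60 = 0.9667 L/s.
Equation of motion (constant flow): PIP = Vt/C + R·V̇ + PEEP.
PIP = 425/38.6 + 13.4×0.9667 + 12 = 11.01 + 12.954 + 12 = 35.964 cmH2O.

36.0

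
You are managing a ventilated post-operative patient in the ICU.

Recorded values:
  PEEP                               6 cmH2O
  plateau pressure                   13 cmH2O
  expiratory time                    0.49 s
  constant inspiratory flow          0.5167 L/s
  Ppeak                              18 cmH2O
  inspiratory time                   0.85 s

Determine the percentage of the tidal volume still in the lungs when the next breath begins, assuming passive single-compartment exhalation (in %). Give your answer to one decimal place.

Vt = flow × Ti = 0.5167 L/s × 0.85 s × 1000 mL/L = 439.2 mL.
R = (PIP − Pplat)/V̇ = (18 − 13) / 0.5167 = 5.0/0.5167 = 9.677 cmH2O·s/L.
C = Vt/(Pplat − PEEP) = 439.2 / (13 − 6) = 439.2/7.0 = 62.743 mL/cmH2O.
τ = R × C = 9.677 × 0.06274 L/cmH2O = 0.6071 s.
Fraction remaining at end-expiration = e^(−Te/τ) = e^(−0.49/0.6071) = 0.4461 → 44.61%.

44.6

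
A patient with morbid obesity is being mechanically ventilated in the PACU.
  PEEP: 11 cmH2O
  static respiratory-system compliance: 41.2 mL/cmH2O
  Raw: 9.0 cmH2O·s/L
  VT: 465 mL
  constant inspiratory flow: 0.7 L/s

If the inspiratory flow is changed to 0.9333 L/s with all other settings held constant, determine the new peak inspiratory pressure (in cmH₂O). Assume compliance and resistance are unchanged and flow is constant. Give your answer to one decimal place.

30.7

PIP = Vt/C + R·V̇ + PEEP (constant-flow equation of motion).
Only the resistive term changes: ΔPIP = R × ΔV̇ = 9.0 × (0.9333 − 0.7) = 9.0 × 0.2333 = 2.1 cmH2O.
Original PIP = 465/41.2 + 9.0×0.7 + 11 = 28.586 cmH2O; new PIP = 28.586 + (2.1) = 30.686 cmH2O.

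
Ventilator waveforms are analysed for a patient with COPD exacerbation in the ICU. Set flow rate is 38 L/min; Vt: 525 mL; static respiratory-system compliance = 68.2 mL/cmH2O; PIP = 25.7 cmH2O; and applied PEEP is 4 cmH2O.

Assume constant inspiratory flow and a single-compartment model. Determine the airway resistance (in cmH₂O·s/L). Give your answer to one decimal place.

22.1

Flow: 38 L/min ÷ 60 = 0.6333 L/s.
Equation of motion (constant flow): PIP = Vt/C + R·V̇ + PEEP.
R·V̇ = PIP − Vt/C − PEEP = 25.7 − 525/68.2 − 4 = 25.7 − 7.698 − 4 = 14.002 cmH2O.
R = 14.002 / 0.6333 = 22.11 cmH2O·s/L.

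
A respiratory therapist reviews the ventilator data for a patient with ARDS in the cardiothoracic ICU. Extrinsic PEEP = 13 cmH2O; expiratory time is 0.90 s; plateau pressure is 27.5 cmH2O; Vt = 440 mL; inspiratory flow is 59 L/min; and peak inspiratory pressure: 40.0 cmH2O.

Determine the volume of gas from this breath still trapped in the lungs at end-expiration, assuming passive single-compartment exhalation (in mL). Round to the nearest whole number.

43

Flow: 59 L/min ÷ 60 = 0.9833 L/s.
R = (PIP − Pplat)/V̇ = (40.0 − 27.5) / 0.9833 = 12.5/0.9833 = 12.712 cmH2O·s/L.
C = Vt/(Pplat − PEEP) = 440.0 / (27.5 − 13) = 440.0/14.5 = 30.345 mL/cmH2O.
τ = R × C = 12.712 × 0.03035 L/cmH2O = 0.3858 s.
Fraction remaining = e^(−Te/τ) = e^(−0.90/0.3858) = 0.09702.
Trapped volume = 440.0 × 0.09702 = 42.689 mL.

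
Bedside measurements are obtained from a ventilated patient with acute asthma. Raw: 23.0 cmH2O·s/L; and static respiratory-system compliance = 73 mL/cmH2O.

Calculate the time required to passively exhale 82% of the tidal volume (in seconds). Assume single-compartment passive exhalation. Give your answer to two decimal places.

2.88

τ = R × C = 23.0 × 73 mL/cmH2O = 23.0 × 0.073 L/cmH2O = 1.679 s.
Exhaled fraction f = 1 − e^(−t/τ) → t = −τ·ln(1 − f) = −1.679·ln(0.18) = 2.879 s.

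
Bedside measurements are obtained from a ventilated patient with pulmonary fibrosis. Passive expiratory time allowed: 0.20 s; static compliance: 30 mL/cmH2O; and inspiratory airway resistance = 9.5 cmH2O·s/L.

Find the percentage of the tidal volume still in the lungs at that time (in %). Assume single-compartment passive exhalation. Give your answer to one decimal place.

τ = R × C = 9.5 × 30 mL/cmH2O = 9.5 × 0.030 L/cmH2O = 0.285 s.
Passive exhalation: V(t)/V₀ = e^(−t/τ) = e^(−0.20/0.285) = 0.4957.
Fraction remaining = 0.4957 → 49.57%.

49.6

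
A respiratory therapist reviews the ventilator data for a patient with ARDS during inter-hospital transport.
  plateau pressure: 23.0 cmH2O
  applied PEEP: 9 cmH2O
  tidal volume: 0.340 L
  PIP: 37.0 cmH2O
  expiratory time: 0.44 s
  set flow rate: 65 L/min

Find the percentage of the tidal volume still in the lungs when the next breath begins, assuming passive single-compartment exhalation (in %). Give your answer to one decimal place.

24.6

Flow: 65 L/min ÷ 60 = 1.0833 L/s.
R = (PIP − Pplat)/V̇ = (37.0 − 23.0) / 1.0833 = 14.0/1.0833 = 12.923 cmH2O·s/L.
C = Vt/(Pplat − PEEP) = 340.0 / (23.0 − 9) = 340.0/14.0 = 24.286 mL/cmH2O.
τ = R × C = 12.923 × 0.02429 L/cmH2O = 0.3139 s.
Fraction remaining at end-expiration = e^(−Te/τ) = e^(−0.44/0.3139) = 0.2462 → 24.62%.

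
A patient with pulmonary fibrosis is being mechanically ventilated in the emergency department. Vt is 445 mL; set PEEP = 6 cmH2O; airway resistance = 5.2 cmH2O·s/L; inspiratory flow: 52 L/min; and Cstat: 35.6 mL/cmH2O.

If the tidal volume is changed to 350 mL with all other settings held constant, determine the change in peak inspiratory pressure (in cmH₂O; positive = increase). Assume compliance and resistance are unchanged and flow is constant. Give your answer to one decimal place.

PIP = Vt/C + R·V̇ + PEEP (constant-flow equation of motion).
Only the elastic term changes: ΔPIP = ΔVt / C = (350 − 445) / 35.6 = -2.669 cmH2O.

-2.7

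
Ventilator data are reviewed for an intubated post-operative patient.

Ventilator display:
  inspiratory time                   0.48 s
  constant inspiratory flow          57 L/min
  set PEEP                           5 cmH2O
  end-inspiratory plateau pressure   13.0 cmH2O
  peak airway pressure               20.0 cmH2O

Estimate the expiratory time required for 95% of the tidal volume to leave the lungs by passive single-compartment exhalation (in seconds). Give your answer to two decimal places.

Flow: 57 L/min ÷ 60 = 0.95 L/s.
Vt = flow × Ti = 0.95 L/s × 0.48 s × 1000 mL/L = 456.0 mL.
R = (PIP − Pplat)/V̇ = (20.0 − 13.0) / 0.95 = 7.0/0.95 = 7.368 cmH2O·s/L.
C = Vt/(Pplat − PEEP) = 456.0 / (13.0 − 5) = 456.0/8.0 = 57.0 mL/cmH2O.
τ = R × C = 7.368 × 0.057 L/cmH2O = 0.42 s.
t = −τ·ln(1 − 0.95) = −0.42·ln(0.05) = 1.258 s.

1.26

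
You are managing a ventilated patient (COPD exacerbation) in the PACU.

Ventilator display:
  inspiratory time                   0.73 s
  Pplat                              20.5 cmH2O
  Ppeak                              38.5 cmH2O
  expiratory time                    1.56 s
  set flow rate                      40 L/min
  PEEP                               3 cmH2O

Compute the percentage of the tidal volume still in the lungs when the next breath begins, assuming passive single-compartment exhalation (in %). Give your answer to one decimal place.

12.5

Flow: 40 L/min ÷ 60 = 0.6667 L/s.
Vt = flow × Ti = 0.6667 L/s × 0.73 s × 1000 mL/L = 486.69 mL.
R = (PIP − Pplat)/V̇ = (38.5 − 20.5) / 0.6667 = 18.0/0.6667 = 26.999 cmH2O·s/L.
C = Vt/(Pplat − PEEP) = 486.69 / (20.5 − 3) = 486.69/17.5 = 27.811 mL/cmH2O.
τ = R × C = 26.999 × 0.02781 L/cmH2O = 0.7508 s.
Fraction remaining at end-expiration = e^(−Te/τ) = e^(−1.56/0.7508) = 0.1252 → 12.52%.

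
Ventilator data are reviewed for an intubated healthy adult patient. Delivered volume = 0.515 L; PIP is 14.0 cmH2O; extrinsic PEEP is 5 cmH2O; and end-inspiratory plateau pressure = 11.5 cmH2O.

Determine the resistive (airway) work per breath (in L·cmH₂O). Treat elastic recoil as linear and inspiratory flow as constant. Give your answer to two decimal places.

With constant inspiratory flow the resistive pressure is constant at PIP − Pplat = 14.0 − 11.5 = 2.5 cmH2O, so resistive work = 2.5 × 0.515 = 1.288 L·cmH2O.

1.29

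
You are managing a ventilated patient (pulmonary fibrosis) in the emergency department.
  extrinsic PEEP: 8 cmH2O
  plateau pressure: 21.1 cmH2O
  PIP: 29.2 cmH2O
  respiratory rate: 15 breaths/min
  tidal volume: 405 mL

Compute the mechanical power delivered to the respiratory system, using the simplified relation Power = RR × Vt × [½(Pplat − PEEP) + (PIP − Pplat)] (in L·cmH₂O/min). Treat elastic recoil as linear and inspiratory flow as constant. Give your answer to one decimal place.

89.0

Per-breath work = Vt × [½(Pplat−PEEP) + (PIP−Pplat)] = 0.405 × [0.5×13.1 + 8.1] = 0.405 × 14.65 = 5.933 L·cmH2O.
Power = 15 × 5.933 = 88.995 L·cmH2O/min.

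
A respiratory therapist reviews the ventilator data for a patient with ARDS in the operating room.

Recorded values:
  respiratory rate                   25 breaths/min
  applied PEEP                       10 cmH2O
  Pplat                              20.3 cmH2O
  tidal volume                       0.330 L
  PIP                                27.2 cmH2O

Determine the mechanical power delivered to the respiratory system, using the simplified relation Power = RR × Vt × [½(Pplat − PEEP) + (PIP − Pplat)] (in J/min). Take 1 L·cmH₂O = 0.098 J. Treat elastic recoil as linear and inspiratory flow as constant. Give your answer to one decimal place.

9.7

Per-breath work = Vt × [½(Pplat−PEEP) + (PIP−Pplat)] = 0.330 × [0.5×10.3 + 6.9] = 0.330 × 12.05 = 3.977 L·cmH2O.
Power = 25 × 3.977 = 99.425 L·cmH2O/min.
× 0.098 J/(L·cmH2O) → 9.744 J/min.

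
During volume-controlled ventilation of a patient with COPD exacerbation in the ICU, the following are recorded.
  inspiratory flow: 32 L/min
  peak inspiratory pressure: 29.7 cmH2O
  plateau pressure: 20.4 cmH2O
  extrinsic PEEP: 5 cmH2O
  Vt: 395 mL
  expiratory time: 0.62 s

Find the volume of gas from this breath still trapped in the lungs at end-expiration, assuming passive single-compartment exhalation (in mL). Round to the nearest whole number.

99

Flow: 32 L/min ÷ 60 = 0.5333 L/s.
R = (PIP − Pplat)/V̇ = (29.7 − 20.4) / 0.5333 = 9.3/0.5333 = 17.439 cmH2O·s/L.
C = Vt/(Pplat − PEEP) = 395.0 / (20.4 − 5) = 395.0/15.4 = 25.649 mL/cmH2O.
τ = R × C = 17.439 × 0.02565 L/cmH2O = 0.4473 s.
Fraction remaining = e^(−Te/τ) = e^(−0.62/0.4473) = 0.2501.
Trapped volume = 395.0 × 0.2501 = 98.79 mL.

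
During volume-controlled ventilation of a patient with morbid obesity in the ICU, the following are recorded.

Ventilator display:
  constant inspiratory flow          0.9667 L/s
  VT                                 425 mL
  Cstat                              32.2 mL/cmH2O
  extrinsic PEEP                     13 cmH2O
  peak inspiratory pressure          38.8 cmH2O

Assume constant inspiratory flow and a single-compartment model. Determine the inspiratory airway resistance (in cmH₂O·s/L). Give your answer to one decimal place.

Equation of motion (constant flow): PIP = Vt/C + R·V̇ + PEEP.
R·V̇ = PIP − Vt/C − PEEP = 38.8 − 425/32.2 − 13 = 38.8 − 13.199 − 13 = 12.601 cmH2O.
R = 12.601 / 0.9667 = 13.035 cmH2O·s/L.

13.0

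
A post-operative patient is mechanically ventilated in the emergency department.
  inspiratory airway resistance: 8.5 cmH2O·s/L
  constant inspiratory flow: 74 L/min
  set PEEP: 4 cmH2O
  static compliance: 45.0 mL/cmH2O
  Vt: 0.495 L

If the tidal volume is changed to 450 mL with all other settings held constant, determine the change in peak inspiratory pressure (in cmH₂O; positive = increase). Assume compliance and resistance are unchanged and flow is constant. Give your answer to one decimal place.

-1.0

PIP = Vt/C + R·V̇ + PEEP (constant-flow equation of motion).
Only the elastic term changes: ΔPIP = ΔVt / C = (450 − 495) / 45.0 = -1.0 cmH2O.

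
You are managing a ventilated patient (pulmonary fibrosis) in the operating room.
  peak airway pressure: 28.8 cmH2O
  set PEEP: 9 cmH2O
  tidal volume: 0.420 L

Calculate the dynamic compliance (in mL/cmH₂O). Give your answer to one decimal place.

Dynamic compliance = Vt / (PIP − PEEP) = 420 / (28.8 − 9) = 420 / 19.8 = 21.212 mL/cmH2O.

21.2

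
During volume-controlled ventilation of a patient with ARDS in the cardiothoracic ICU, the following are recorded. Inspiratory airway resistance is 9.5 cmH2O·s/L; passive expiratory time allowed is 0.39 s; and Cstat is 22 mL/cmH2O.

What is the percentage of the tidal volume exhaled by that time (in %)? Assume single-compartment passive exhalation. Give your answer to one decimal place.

τ = R × C = 9.5 × 22 mL/cmH2O = 9.5 × 0.022 L/cmH2O = 0.209 s.
Passive exhalation: V(t)/V₀ = e^(−t/τ) = e^(−0.39/0.209) = 0.1547.
Fraction exhaled = 1 − 0.1547 = 0.8453 → 84.53%.

84.5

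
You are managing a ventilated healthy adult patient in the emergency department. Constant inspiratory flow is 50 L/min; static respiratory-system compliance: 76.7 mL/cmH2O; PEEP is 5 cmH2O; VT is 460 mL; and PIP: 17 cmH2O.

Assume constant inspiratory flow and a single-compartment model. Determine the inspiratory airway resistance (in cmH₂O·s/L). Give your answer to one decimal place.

Flow: 50 L/min ÷ 60 = 0.8333 L/s.
Equation of motion (constant flow): PIP = Vt/C + R·V̇ + PEEP.
R·V̇ = PIP − Vt/C − PEEP = 17 − 460/76.7 − 5 = 17 − 5.997 − 5 = 6.003 cmH2O.
R = 6.003 / 0.8333 = 7.204 cmH2O·s/L.

7.2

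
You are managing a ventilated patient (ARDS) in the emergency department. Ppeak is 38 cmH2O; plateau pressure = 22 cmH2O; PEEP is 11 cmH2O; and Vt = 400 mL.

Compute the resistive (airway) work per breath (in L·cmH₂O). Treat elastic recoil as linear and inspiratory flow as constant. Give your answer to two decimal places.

With constant inspiratory flow the resistive pressure is constant at PIP − Pplat = 38 − 22 = 16.0 cmH2O, so resistive work = 16.0 × 0.400 = 6.4 L·cmH2O.

6.40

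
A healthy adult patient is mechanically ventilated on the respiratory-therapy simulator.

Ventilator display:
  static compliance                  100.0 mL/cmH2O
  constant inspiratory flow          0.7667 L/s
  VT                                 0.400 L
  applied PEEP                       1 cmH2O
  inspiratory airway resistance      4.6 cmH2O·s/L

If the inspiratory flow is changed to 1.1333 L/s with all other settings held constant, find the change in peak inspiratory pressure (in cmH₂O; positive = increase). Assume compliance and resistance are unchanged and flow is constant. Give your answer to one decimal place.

PIP = Vt/C + R·V̇ + PEEP (constant-flow equation of motion).
Only the resistive term changes: ΔPIP = R × ΔV̇ = 4.6 × (1.1333 − 0.7667) = 4.6 × 0.3666 = 1.686 cmH2O.

1.7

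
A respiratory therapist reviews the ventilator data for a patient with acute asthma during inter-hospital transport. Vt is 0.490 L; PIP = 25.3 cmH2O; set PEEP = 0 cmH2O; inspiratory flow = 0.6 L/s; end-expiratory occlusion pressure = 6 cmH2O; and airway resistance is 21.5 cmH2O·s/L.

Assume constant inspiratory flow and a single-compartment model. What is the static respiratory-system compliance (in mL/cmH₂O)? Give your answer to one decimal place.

76.6

Total PEEP = 6 cmH2O (set 0 + intrinsic 6); this is the baseline alveolar pressure.
Equation of motion (constant flow): PIP = Vt/C + R·V̇ + PEEP.
Vt/C = PIP − R·V̇ − PEEP = 25.3 − 21.5×0.6 − 6 = 25.3 − 12.9 − 6 = 6.4 cmH2O.
C = Vt / 6.4 = 490 / 6.4 = 76.563 mL/cmH2O.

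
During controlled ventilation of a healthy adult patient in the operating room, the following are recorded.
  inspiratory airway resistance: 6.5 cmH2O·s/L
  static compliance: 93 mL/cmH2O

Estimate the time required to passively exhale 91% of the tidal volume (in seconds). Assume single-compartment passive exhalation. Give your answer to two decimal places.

1.46

τ = R × C = 6.5 × 93 mL/cmH2O = 6.5 × 0.093 L/cmH2O = 0.6045 s.
Exhaled fraction f = 1 − e^(−t/τ) → t = −τ·ln(1 − f) = −0.6045·ln(0.09) = 1.456 s.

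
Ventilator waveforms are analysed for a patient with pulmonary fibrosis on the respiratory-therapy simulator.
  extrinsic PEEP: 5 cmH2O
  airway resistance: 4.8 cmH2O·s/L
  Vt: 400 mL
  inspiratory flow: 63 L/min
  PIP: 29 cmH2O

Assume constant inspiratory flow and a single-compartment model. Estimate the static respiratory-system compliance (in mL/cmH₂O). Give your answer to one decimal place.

21.1

Flow: 63 L/min ÷ 60 = 1.05 L/s.
Equation of motion (constant flow): PIP = Vt/C + R·V̇ + PEEP.
Vt/C = PIP − R·V̇ − PEEP = 29 − 4.8×1.05 − 5 = 29 − 5.04 − 5 = 18.96 cmH2O.
C = Vt / 18.96 = 400 / 18.96 = 21.097 mL/cmH2O.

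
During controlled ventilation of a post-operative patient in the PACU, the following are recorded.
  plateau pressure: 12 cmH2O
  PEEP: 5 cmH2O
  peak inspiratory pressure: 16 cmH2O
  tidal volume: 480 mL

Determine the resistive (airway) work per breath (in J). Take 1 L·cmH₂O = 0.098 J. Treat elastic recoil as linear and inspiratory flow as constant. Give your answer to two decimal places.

0.19

With constant inspiratory flow the resistive pressure is constant at PIP − Pplat = 16 − 12 = 4.0 cmH2O, so resistive work = 4.0 × 0.480 = 1.92 L·cmH2O.
× 0.098 J/(L·cmH2O) → 0.1882 J.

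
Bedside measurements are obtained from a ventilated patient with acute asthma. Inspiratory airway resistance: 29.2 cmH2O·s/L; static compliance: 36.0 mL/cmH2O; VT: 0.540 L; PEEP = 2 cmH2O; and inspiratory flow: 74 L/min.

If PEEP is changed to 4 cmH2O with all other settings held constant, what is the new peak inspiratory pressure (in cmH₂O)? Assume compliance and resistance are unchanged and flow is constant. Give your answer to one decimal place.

Flow: 74 L/min ÷ 60 = 1.2333 L/s.
PIP = Vt/C + R·V̇ + PEEP (constant-flow equation of motion).
Only the baseline term changes: ΔPIP = ΔPEEP = 4 − 2 = 2.0 cmH2O.
Original PIP = 540/36.0 + 29.2×1.2333 + 2 = 53.012 cmH2O; new PIP = 53.012 + (2.0) = 55.012 cmH2O.

55.0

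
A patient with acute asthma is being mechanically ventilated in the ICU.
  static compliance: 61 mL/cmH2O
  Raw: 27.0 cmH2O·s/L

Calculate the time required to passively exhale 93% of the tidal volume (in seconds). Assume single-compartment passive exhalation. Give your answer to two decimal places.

4.38

τ = R × C = 27.0 × 61 mL/cmH2O = 27.0 × 0.061 L/cmH2O = 1.647 s.
Exhaled fraction f = 1 − e^(−t/τ) → t = −τ·ln(1 − f) = −1.647·ln(0.07) = 4.38 s.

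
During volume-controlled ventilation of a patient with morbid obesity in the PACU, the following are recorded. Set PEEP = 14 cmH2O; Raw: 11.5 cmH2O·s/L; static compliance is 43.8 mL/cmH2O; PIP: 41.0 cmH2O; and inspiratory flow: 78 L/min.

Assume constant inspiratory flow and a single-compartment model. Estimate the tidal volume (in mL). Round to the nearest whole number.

528

Flow: 78 L/min ÷ 60 = 1.3 L/s.
Equation of motion (constant flow): PIP = Vt/C + R·V̇ + PEEP.
Vt/C = PIP − R·V̇ − PEEP = 41.0 − 14.95 − 14 = 12.05 cmH2O.
Vt = C × 12.05 = 43.8 × 12.05 = 527.79 mL.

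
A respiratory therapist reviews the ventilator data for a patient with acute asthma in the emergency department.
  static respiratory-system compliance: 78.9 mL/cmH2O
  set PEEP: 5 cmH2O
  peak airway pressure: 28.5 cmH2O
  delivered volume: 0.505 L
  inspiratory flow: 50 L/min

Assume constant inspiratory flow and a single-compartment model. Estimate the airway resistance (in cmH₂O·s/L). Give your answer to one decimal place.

Flow: 50 L/min ÷ 60 = 0.8333 L/s.
Equation of motion (constant flow): PIP = Vt/C + R·V̇ + PEEP.
R·V̇ = PIP − Vt/C − PEEP = 28.5 − 505/78.9 − 5 = 28.5 − 6.401 − 5 = 17.099 cmH2O.
R = 17.099 / 0.8333 = 20.52 cmH2O·s/L.

20.5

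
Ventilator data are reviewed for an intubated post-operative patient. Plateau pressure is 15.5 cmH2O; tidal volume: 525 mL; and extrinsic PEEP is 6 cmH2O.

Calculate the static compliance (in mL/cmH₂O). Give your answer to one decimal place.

Cstat = Vt / (Pplat − PEEP) = 525 / (15.5 − 6) = 525 / 9.5 = 55.263 mL/cmH2O.

55.3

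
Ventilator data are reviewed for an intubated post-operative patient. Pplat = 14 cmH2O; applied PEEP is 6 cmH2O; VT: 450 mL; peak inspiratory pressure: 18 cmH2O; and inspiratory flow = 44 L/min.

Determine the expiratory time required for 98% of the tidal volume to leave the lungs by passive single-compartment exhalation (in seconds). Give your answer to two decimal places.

Flow: 44 L/min ÷ 60 = 0.7333 L/s.
R = (PIP − Pplat)/V̇ = (18 − 14) / 0.7333 = 4.0/0.7333 = 5.455 cmH2O·s/L.
C = Vt/(Pplat − PEEP) = 450.0 / (14 − 6) = 450.0/8.0 = 56.25 mL/cmH2O.
τ = R × C = 5.455 × 0.05625 L/cmH2O = 0.3068 s.
t = −τ·ln(1 − 0.98) = −0.3068·ln(0.02) = 1.2 s.

1.20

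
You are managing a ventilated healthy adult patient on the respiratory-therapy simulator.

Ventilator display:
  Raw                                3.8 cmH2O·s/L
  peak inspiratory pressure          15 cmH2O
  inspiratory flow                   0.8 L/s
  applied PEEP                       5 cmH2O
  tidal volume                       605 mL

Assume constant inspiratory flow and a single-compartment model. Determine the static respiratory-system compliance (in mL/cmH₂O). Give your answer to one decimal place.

86.9

Equation of motion (constant flow): PIP = Vt/C + R·V̇ + PEEP.
Vt/C = PIP − R·V̇ − PEEP = 15 − 3.8×0.8 − 5 = 15 − 3.04 − 5 = 6.96 cmH2O.
C = Vt / 6.96 = 605 / 6.96 = 86.925 mL/cmH2O.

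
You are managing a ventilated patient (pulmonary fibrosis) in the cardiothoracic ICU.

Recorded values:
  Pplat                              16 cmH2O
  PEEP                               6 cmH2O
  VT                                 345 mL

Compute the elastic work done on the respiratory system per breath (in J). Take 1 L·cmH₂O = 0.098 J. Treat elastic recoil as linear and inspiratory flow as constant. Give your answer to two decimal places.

0.17

Elastic work ≈ ½ × (Pplat − PEEP) × Vt = 0.5 × (16 − 6) × 0.345 L = 0.5 × 10.0 × 0.345 = 1.725 L·cmH2O.
× 0.098 J/(L·cmH2O) → 0.1691 J.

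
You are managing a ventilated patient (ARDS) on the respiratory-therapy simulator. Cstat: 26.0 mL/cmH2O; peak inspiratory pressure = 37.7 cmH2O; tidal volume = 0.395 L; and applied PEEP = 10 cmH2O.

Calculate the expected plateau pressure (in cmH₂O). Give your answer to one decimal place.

25.2

Pplat = PEEP + Vt / Cstat = 10 + 395 / 26.0 = 10 + 15.192 = 25.192 cmH2O.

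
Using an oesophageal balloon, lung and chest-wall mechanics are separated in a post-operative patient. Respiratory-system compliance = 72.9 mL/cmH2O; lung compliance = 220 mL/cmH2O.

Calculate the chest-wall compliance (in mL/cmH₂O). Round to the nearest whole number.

1/Ccw = 1/Crs − 1/CL.
1/Ccw = 1/72.9 − 1/220 = 0.009172.
Ccw = 109.03 mL/cmH2O.

109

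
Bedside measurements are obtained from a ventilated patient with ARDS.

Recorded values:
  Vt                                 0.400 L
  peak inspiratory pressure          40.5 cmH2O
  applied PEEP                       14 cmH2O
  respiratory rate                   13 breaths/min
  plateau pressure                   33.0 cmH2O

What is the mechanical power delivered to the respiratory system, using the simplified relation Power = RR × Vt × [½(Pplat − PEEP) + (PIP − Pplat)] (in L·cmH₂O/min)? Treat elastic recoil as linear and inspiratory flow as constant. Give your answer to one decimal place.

Per-breath work = Vt × [½(Pplat−PEEP) + (PIP−Pplat)] = 0.400 × [0.5×19.0 + 7.5] = 0.400 × 17.0 = 6.8 L·cmH2O.
Power = 13 × 6.8 = 88.4 L·cmH2O/min.

88.4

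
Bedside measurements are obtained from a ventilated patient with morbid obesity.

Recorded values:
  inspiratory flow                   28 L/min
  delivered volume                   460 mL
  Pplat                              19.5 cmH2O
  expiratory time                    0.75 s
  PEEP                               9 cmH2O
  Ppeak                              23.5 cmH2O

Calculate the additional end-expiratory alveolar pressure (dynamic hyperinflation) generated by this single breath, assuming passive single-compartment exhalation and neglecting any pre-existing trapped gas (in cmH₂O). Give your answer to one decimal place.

1.4

Flow: 28 L/min ÷ 60 = 0.4667 L/s.
R = (PIP − Pplat)/V̇ = (23.5 − 19.5) / 0.4667 = 4.0/0.4667 = 8.571 cmH2O·s/L.
C = Vt/(Pplat − PEEP) = 460.0 / (19.5 − 9) = 460.0/10.5 = 43.81 mL/cmH2O.
τ = R × C = 8.571 × 0.04381 L/cmH2O = 0.3755 s.
Fraction remaining = e^(−Te/τ) = e^(−0.75/0.3755) = 0.1357; trapped volume = 460.0 × 0.1357 = 62.422 mL.
Additional alveolar pressure from trapping ≈ V_trapped / C = 62.422 / 43.81 = 1.425 cmH2O.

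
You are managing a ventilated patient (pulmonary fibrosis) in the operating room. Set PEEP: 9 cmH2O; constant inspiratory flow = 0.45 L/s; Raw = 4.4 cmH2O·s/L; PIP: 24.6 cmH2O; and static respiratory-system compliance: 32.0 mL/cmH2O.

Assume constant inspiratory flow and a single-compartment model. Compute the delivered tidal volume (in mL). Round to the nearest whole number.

Equation of motion (constant flow): PIP = Vt/C + R·V̇ + PEEP.
Vt/C = PIP − R·V̇ − PEEP = 24.6 − 1.98 − 9 = 13.62 cmH2O.
Vt = C × 13.62 = 32.0 × 13.62 = 435.84 mL.

436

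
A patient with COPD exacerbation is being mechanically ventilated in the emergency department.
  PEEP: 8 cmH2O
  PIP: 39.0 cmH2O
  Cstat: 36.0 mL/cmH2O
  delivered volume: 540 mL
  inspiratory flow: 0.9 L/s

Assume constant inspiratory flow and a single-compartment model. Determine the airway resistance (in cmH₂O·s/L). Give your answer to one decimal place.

17.8

Equation of motion (constant flow): PIP = Vt/C + R·V̇ + PEEP.
R·V̇ = PIP − Vt/C − PEEP = 39.0 − 540/36.0 − 8 = 39.0 − 15.0 − 8 = 16.0 cmH2O.
R = 16.0 / 0.9 = 17.778 cmH2O·s/L.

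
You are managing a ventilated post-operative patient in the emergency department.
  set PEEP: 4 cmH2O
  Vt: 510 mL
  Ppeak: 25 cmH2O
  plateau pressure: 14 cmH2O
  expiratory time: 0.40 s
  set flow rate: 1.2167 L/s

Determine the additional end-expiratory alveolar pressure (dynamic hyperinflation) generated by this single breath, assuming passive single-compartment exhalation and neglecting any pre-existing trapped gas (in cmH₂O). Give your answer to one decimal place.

4.2

R = (PIP − Pplat)/V̇ = (25 − 14) / 1.2167 = 11.0/1.2167 = 9.041 cmH2O·s/L.
C = Vt/(Pplat − PEEP) = 510.0 / (14 − 4) = 510.0/10.0 = 51.0 mL/cmH2O.
τ = R × C = 9.041 × 0.051 L/cmH2O = 0.4611 s.
Fraction remaining = e^(−Te/τ) = e^(−0.40/0.4611) = 0.42; trapped volume = 510.0 × 0.42 = 214.2 mL.
Additional alveolar pressure from trapping ≈ V_trapped / C = 214.2 / 51.0 = 4.2 cmH2O.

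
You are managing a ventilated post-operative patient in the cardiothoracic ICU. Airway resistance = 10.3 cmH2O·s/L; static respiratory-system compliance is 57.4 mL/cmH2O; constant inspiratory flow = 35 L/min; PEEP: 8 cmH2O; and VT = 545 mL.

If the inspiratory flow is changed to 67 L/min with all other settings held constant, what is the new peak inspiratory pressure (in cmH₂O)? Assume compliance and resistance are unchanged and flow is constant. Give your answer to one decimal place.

29.0

Flow: 35 L/min ÷ 60 = 0.5833 L/s.
New flow: 67 L/min ÷ 60 = 1.1167 L/s.
PIP = Vt/C + R·V̇ + PEEP (constant-flow equation of motion).
Only the resistive term changes: ΔPIP = R × ΔV̇ = 10.3 × (1.1167 − 0.5833) = 10.3 × 0.5334 = 5.494 cmH2O.
Original PIP = 545/57.4 + 10.3×0.5833 + 8 = 23.503 cmH2O; new PIP = 23.503 + (5.494) = 28.997 cmH2O.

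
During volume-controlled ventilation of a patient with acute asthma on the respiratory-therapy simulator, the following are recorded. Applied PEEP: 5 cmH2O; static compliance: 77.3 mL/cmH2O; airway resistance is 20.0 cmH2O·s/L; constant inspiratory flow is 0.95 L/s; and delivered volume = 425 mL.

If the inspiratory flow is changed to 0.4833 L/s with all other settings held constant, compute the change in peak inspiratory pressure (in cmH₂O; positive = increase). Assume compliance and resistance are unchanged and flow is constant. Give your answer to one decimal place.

PIP = Vt/C + R·V̇ + PEEP (constant-flow equation of motion).
Only the resistive term changes: ΔPIP = R × ΔV̇ = 20.0 × (0.4833 − 0.95) = 20.0 × -0.4667 = -9.334 cmH2O.

-9.3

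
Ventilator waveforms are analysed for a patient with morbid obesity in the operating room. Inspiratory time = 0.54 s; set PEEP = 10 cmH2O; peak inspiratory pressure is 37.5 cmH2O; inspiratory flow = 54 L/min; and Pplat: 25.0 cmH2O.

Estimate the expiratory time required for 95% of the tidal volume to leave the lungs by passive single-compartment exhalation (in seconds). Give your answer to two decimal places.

1.35

Flow: 54 L/min ÷ 60 = 0.9 L/s.
Vt = flow × Ti = 0.9 L/s × 0.54 s × 1000 mL/L = 486.0 mL.
R = (PIP − Pplat)/V̇ = (37.5 − 25.0) / 0.9 = 12.5/0.9 = 13.889 cmH2O·s/L.
C = Vt/(Pplat − PEEP) = 486.0 / (25.0 − 10) = 486.0/15.0 = 32.4 mL/cmH2O.
τ = R × C = 13.889 × 0.0324 L/cmH2O = 0.45 s.
t = −τ·ln(1 − 0.95) = −0.45·ln(0.05) = 1.348 s.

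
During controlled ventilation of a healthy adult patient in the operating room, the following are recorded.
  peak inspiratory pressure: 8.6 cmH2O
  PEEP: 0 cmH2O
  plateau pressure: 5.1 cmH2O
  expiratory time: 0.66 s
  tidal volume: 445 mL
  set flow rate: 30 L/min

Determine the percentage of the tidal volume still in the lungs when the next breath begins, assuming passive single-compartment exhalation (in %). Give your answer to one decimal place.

33.9

Flow: 30 L/min ÷ 60 = 0.5 L/s.
R = (PIP − Pplat)/V̇ = (8.6 − 5.1) / 0.5 = 3.5/0.5 = 7.0 cmH2O·s/L.
C = Vt/(Pplat − PEEP) = 445.0 / (5.1 − 0) = 445.0/5.1 = 87.255 mL/cmH2O.
τ = R × C = 7.0 × 0.08726 L/cmH2O = 0.6108 s.
Fraction remaining at end-expiration = e^(−Te/τ) = e^(−0.66/0.6108) = 0.3394 → 33.94%.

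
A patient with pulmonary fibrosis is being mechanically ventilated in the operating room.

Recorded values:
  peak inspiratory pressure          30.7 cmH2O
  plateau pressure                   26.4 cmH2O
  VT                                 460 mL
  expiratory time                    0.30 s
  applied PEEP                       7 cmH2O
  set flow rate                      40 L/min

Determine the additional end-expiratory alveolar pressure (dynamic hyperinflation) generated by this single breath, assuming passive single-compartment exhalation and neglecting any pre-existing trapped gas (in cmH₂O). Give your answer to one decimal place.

Flow: 40 L/min ÷ 60 = 0.6667 L/s.
R = (PIP − Pplat)/V̇ = (30.7 − 26.4) / 0.6667 = 4.3/0.6667 = 6.45 cmH2O·s/L.
C = Vt/(Pplat − PEEP) = 460.0 / (26.4 − 7) = 460.0/19.4 = 23.711 mL/cmH2O.
τ = R × C = 6.45 × 0.02371 L/cmH2O = 0.1529 s.
Fraction remaining = e^(−Te/τ) = e^(−0.30/0.1529) = 0.1406; trapped volume = 460.0 × 0.1406 = 64.676 mL.
Additional alveolar pressure from trapping ≈ V_trapped / C = 64.676 / 23.711 = 2.728 cmH2O.

2.7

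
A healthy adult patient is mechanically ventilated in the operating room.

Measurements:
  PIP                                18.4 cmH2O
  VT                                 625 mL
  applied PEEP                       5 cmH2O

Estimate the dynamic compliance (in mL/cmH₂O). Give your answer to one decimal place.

Dynamic compliance = Vt / (PIP − PEEP) = 625 / (18.4 − 5) = 625 / 13.4 = 46.642 mL/cmH2O.

46.6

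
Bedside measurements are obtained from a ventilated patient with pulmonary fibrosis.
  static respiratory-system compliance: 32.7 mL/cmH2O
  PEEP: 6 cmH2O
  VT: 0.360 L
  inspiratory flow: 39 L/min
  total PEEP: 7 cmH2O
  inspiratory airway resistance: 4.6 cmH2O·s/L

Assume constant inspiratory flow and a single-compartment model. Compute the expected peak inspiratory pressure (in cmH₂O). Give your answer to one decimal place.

21.0

Flow: 39 L/min ÷ 60 = 0.65 L/s.
Total PEEP = 7 cmH2O (set 6 + intrinsic 1); this is the baseline alveolar pressure.
Equation of motion (constant flow): PIP = Vt/C + R·V̇ + PEEP.
PIP = 360/32.7 + 4.6×0.65 + 7 = 11.009 + 2.99 + 7 = 20.999 cmH2O.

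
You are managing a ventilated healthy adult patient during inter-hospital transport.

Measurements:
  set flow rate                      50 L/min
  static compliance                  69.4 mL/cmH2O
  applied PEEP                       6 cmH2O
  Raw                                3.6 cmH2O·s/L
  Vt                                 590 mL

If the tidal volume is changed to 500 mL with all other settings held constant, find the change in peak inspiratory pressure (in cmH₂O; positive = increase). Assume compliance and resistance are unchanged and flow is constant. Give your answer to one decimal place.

PIP = Vt/C + R·V̇ + PEEP (constant-flow equation of motion).
Only the elastic term changes: ΔPIP = ΔVt / C = (500 − 590) / 69.4 = -1.297 cmH2O.

-1.3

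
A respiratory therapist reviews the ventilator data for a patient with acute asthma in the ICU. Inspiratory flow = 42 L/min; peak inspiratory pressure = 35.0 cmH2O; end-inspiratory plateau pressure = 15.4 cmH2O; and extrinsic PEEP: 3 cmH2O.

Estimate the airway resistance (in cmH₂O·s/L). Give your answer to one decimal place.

28.0

Flow: 42 L/min ÷ 60 = 0.7 L/s.
Raw = (PIP − Pplat) / flow = (35.0 − 15.4) / 0.7 = 19.6 / 0.7 = 28.0 cmH2O·s/L.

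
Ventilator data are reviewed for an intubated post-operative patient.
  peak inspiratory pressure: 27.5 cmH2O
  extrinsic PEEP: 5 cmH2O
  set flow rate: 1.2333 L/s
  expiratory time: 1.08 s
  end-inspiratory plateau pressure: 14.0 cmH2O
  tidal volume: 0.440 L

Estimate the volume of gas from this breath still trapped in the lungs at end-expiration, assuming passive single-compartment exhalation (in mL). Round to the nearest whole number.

R = (PIP − Pplat)/V̇ = (27.5 − 14.0) / 1.2333 = 13.5/1.2333 = 10.946 cmH2O·s/L.
C = Vt/(Pplat − PEEP) = 440.0 / (14.0 − 5) = 440.0/9.0 = 48.889 mL/cmH2O.
τ = R × C = 10.946 × 0.04889 L/cmH2O = 0.5351 s.
Fraction remaining = e^(−Te/τ) = e^(−1.08/0.5351) = 0.1329.
Trapped volume = 440.0 × 0.1329 = 58.476 mL.

58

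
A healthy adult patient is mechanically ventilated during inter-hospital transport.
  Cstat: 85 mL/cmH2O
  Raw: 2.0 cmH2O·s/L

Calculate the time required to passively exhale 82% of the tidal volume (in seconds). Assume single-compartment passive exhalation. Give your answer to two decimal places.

τ = R × C = 2.0 × 85 mL/cmH2O = 2.0 × 0.085 L/cmH2O = 0.17 s.
Exhaled fraction f = 1 − e^(−t/τ) → t = −τ·ln(1 − f) = −0.17·ln(0.18) = 0.2915 s.

0.29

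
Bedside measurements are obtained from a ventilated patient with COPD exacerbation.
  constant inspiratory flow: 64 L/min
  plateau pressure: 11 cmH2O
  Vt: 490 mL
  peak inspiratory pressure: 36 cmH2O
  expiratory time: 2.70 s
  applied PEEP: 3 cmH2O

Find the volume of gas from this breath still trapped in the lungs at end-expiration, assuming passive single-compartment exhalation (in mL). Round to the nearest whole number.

75

Flow: 64 L/min ÷ 60 = 1.0667 L/s.
R = (PIP − Pplat)/V̇ = (36 − 11) / 1.0667 = 25.0/1.0667 = 23.437 cmH2O·s/L.
C = Vt/(Pplat − PEEP) = 490.0 / (11 − 3) = 490.0/8.0 = 61.25 mL/cmH2O.
τ = R × C = 23.437 × 0.06125 L/cmH2O = 1.436 s.
Fraction remaining = e^(−Te/τ) = e^(−2.70/1.436) = 0.1526.
Trapped volume = 490.0 × 0.1526 = 74.774 mL.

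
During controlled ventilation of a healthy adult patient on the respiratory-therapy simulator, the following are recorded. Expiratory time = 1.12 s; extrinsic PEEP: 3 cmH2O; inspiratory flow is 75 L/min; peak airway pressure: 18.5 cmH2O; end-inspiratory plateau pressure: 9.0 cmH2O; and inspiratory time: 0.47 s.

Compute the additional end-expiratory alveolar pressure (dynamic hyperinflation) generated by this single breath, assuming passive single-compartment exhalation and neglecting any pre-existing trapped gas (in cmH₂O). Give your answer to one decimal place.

Flow: 75 L/min ÷ 60 = 1.25 L/s.
Vt = flow × Ti = 1.25 L/s × 0.47 s × 1000 mL/L = 587.5 mL.
R = (PIP − Pplat)/V̇ = (18.5 − 9.0) / 1.25 = 9.5/1.25 = 7.6 cmH2O·s/L.
C = Vt/(Pplat − PEEP) = 587.5 / (9.0 − 3) = 587.5/6.0 = 97.917 mL/cmH2O.
τ = R × C = 7.6 × 0.09792 L/cmH2O = 0.7442 s.
Fraction remaining = e^(−Te/τ) = e^(−1.12/0.7442) = 0.222; trapped volume = 587.5 × 0.222 = 130.43 mL.
Additional alveolar pressure from trapping ≈ V_trapped / C = 130.43 / 97.917 = 1.332 cmH2O.

1.3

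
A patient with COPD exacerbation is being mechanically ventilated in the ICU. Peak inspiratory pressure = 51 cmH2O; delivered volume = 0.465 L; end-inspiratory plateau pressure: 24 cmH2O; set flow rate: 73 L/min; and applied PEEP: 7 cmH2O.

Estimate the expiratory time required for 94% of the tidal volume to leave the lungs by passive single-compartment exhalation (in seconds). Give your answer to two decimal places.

Flow: 73 L/min ÷ 60 = 1.2167 L/s.
R = (PIP − Pplat)/V̇ = (51 − 24) / 1.2167 = 27.0/1.2167 = 22.191 cmH2O·s/L.
C = Vt/(Pplat − PEEP) = 465.0 / (24 − 7) = 465.0/17.0 = 27.353 mL/cmH2O.
τ = R × C = 22.191 × 0.02735 L/cmH2O = 0.6069 s.
t = −τ·ln(1 − 0.94) = −0.6069·ln(0.06) = 1.707 s.

1.71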